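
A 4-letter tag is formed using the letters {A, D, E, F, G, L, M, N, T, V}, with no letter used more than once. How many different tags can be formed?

5040

With no repetition, fill the 4 letters in order: 10 choices, then 9, down to 7.
That product is 10 × 9 × 8 × 7 = 5040.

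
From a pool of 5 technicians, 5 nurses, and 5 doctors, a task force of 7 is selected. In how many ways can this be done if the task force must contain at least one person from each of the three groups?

6075

With no constraint there are C(15,7) = 6435 possible selections.
Selections missing a whole group: no technicians → C(10,7) = 120; no nurses → C(10,7) = 120; no doctors → C(10,7) = 120.
Add back selections omitting two groups (i.e. drawn from a single group): C(5,7) + C(5,7) + C(5,7) = 0.
By inclusion–exclusion: 6435 − 360 + 0 = 6075.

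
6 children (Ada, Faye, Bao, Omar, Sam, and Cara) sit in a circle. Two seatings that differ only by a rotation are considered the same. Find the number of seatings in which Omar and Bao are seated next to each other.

48

Glue Omar and Bao into a block (2 internal orders). Seating 5 units around a circle gives (4)! arrangements.
So 2 × (4)! = 2 × 24 = 48.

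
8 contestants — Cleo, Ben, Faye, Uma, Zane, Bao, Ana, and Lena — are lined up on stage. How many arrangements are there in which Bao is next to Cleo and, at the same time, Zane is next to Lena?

2880

Treat {Bao,Cleo} as one block (2 orders) and {Zane,Lena} as another (2 orders).
That leaves 6 units to arrange: 2 × 2 × 6! = 4 × 720 = 2880.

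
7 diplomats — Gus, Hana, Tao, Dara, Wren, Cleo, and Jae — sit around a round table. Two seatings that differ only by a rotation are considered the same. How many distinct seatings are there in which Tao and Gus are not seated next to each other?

480

All circular seatings of 7 people number (6)! = 720.
Seatings with Tao beside Gus: treat them as a block with 2 internal orders, giving 2 × (5)! = 240.
Subtracting, 720 − 240 = 480.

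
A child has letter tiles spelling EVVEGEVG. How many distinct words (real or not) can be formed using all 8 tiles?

560

The 8 letters of EVVEGEVG have repeats: E appearing 3 times, G appearing twice, and V appearing 3 times.
Dividing 8! = 40320 by 3!·3!·2! = 72 for the repeated letters gives 560.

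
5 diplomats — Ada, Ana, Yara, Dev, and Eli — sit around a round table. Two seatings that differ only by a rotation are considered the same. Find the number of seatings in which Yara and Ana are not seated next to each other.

12

Without the restriction there are (4)! = 24 seatings.
Those with Yara next to Ana: fuse the pair into one unit and seat 4 units around a circle — 2·(3)! = 12.
Subtracting, 24 − 12 = 12.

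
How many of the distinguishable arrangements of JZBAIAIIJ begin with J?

Fix J in the first position and arrange the remaining 8 letters.
Those 8 letters have A appearing twice and I appearing 3 times, giving (8)!/(3!·2!) = 3360.

3360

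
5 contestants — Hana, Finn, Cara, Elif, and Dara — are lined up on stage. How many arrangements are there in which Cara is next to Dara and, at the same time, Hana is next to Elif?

24

Treat {Cara,Dara} as one block (2 orders) and {Hana,Elif} as another (2 orders).
That leaves 3 units to arrange: 2 × 2 × 3! = 4 × 6 = 24.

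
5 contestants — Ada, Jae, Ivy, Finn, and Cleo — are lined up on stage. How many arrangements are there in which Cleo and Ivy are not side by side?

There are 5! = 120 arrangements in all. If Cleo and Ivy are adjacent, merging them into one block gives 2·(4)! = 48 arrangements.
Complementary counting: 120 − 48 = 72.

72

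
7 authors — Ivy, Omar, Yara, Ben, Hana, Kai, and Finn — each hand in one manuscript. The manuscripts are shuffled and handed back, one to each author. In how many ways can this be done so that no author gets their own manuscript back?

Count assignments avoiding every fixed point. For any j of the 7 authors fixed to their own manuscript, the other 7−j can be arranged in (7−j)! ways.
By inclusion–exclusion this is Σ_{j=0}^{7} (−1)^j C(7,j)·(7−j)!.
Computing: 5040 − 5040 + 2520 − 840 + 210 − 42 + 7 − 1 = 1854.

1854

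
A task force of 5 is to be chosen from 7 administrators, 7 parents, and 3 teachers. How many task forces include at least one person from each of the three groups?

Total 5-person selections from all 17: C(17,5) = 6188.
Subtract selections that omit an entire group: no administrators → C(10,5) = 252; no parents → C(10,5) = 252; no teachers → C(14,5) = 2002.
Add back selections omitting two groups (i.e. drawn from a single group): C(7,5) + C(7,5) + C(3,5) = 42.
By inclusion–exclusion: 6188 − 2506 + 42 = 3724.

3724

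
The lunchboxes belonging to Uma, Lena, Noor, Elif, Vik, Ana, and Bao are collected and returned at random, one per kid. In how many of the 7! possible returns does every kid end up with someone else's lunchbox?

This is the derangement count D_7: permutations of 7 items with no fixed point.
By inclusion–exclusion this is Σ_{j=0}^{7} (−1)^j C(7,j)·(7−j)!.
Computing: 5040 − 5040 + 2520 − 840 + 210 − 42 + 7 − 1 = 1854.

1854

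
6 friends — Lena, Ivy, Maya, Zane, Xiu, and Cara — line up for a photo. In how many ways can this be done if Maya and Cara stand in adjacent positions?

Glue Maya and Cara into one block (2 internal orders), leaving 5 units to arrange in a row.
So the count is 2·(5)! = 240.

240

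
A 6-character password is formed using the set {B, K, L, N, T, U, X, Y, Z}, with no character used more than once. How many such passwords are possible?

Choose and order 6 of the 9 symbols: the first character has 9 options, the next 8, and so on down to 4.
That product is 9 × 8 × 7 × 6 × 5 × 4 = 60480.

60480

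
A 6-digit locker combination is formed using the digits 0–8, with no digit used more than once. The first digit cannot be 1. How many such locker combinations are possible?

53760

The first digit has 9−1 = 8 choices (anything except 1).
The remaining 5 digits are filled from the other 8 symbols without repetition: 8 × 7 × 6 × 5 × 4 = 6720.
Total: 8 × 6720 = 53760.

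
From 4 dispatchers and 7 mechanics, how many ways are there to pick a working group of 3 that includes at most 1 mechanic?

46

Split by how many mechanics are chosen (0 through 1).
Sum: C(7,0)·C(4,3) + C(7,1)·C(4,2) = 4 + 42 = 46.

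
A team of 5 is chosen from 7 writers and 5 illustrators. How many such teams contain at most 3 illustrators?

Split by how many illustrators are chosen (0 through 3).
Sum: C(5,0)·C(7,5) + C(5,1)·C(7,4) + C(5,2)·C(7,3) + C(5,3)·C(7,2) = 21 + 175 + 350 + 210 = 756.

756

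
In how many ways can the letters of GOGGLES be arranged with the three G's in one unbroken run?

Treat the 3 copies of G as a single block. The multiset to arrange is then {GGG, E, L, O, S}, 5 items in all.
All 5 items are distinct, so there are (5)! = 120 arrangements.

120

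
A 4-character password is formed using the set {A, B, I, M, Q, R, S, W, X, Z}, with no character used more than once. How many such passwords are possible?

5040

This is a permutation of 4 out of 10: P(10,4) = 10!/6!.
That product is 10 × 9 × 8 × 7 = 5040.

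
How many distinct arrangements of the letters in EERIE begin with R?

With the first slot taken by R, it remains to arrange the other 4 letters (EEIE).
Those 4 letters have E appearing 3 times, giving (4)!/(3!) = 4.

4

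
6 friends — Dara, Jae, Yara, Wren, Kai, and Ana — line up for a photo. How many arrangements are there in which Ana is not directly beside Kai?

Of the 6! = 720 arrangements, those with Ana and Kai adjacent number 2 × 5! = 240 (treat the pair as a block with 2 internal orders).
Complementary counting: 720 − 240 = 480.

480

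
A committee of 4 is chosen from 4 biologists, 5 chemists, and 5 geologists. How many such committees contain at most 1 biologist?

Split by how many biologists are chosen (0 through 1).
Sum: C(4,0)·C(10,4) + C(4,1)·C(10,3) = 210 + 480 = 690.

690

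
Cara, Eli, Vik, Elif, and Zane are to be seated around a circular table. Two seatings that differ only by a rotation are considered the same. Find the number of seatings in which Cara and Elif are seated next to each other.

Glue Cara and Elif into a block (2 internal orders). Seating 4 units around a circle gives (3)! arrangements.
So 2 × (3)! = 2 × 6 = 12.

12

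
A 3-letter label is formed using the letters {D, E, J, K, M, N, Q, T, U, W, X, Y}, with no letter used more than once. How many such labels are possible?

Choose and order 3 of the 12 symbols: the first letter has 12 options, the next 11, then 10.
12 × 11 × 10 = 1320.

1320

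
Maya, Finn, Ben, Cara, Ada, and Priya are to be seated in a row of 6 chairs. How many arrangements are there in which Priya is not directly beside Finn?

480

Of the 6! = 720 arrangements, those with Priya and Finn adjacent number 2 × 5! = 240 (treat the pair as a block with 2 internal orders).
Complementary counting: 720 − 240 = 480.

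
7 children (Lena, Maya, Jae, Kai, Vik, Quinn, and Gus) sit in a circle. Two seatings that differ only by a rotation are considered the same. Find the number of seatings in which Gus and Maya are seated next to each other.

Glue Gus and Maya into a block (2 internal orders). Seating 6 units around a circle gives (5)! arrangements.
So 2 × (5)! = 2 × 120 = 240.

240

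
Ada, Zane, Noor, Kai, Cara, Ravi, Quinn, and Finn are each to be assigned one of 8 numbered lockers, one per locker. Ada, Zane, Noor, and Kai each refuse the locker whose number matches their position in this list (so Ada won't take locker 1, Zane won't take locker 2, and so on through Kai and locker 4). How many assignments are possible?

24024

Let Aᵢ (for 1 ≤ i ≤ 4) be the placements that put person i in their forbidden locker. Any j of these fix j positions, leaving (8−j)! ways to fill the rest, and there are C(4,j) ways to pick which j.
By inclusion–exclusion, the number of valid placements is Σ_{j=0}^{4} (−1)^j C(4,j)·(8−j)!.
Computing: 40320 − 20160 + 4320 − 480 + 24 = 24024.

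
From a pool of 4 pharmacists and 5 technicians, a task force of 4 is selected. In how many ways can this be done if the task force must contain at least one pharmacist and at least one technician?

120

Total 4-person selections from all 9: C(9,4) = 126.
Selections missing a whole group: no pharmacists → C(5,4) = 5; no technicians → C(4,4) = 1.
Both groups omitted at once is impossible, so 126 − 6 = 120.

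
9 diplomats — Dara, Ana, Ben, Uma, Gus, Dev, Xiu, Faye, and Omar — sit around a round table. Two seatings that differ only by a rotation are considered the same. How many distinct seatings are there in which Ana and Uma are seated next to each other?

10080

Glue Ana and Uma into a block (2 internal orders). Seating 8 units around a circle gives (7)! arrangements.
So 2 × (7)! = 2 × 5040 = 10080.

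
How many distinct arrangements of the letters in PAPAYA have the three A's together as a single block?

12

Treat the 3 copies of A as a single block. The multiset to arrange is then {AAA, P, P, Y}, 4 items in all.
That gives (4)!/(2!) = 12 arrangements.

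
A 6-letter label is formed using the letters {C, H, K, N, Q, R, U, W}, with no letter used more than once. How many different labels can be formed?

This is a permutation of 6 out of 8: P(8,6) = 8!/2!.
8 × 7 × 6 × 5 × 4 × 3 = 20160.

20160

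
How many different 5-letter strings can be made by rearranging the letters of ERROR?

20

ERROR has 5 letters with R appearing 3 times.
The number of distinct arrangements is 5!/(3!) = 120/6 = 20.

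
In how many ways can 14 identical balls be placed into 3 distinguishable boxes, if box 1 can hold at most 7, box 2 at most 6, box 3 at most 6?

21

By stars and bars, unrestricted non-negative solutions to x_1+…+x_3 = 14 number C(14+2,2) = 120.
Subtract solutions that violate a single cap (substitute x_i' = x_i − (cap_i+1)): x_1 ≥ 8 gives C(8,2) = 28; x_2 ≥ 7 gives C(9,2) = 36; x_3 ≥ 7 gives C(9,2) = 36. Together 100.
Add back pairs where two caps are both exceeded: 0 + 0 + 1 = 1.
By inclusion–exclusion the count is 120 − 100 + 1 = 21.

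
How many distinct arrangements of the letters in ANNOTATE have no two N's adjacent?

3780

There are 8!/(2!·2!·2!) = 5040 arrangements of ANNOTATE in total.
Arrangements with the N's together: treat NN as one letter, giving (7)!/(2!·2!) = 1260.
Hence 5040 − 1260 = 3780.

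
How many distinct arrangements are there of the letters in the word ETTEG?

30

ETTEG has 5 letters with E appearing twice and T appearing twice.
Dividing 5! = 120 by 2!·2! = 4 for the repeated letters gives 30.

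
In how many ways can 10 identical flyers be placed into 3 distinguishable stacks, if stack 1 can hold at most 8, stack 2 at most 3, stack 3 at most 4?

Without the upper bounds there are C(12,2) = 66 ways to split 10 among 3 stacks.
Subtract solutions that violate a single cap (substitute x_i' = x_i − (cap_i+1)): x_1 ≥ 9 gives C(3,2) = 3; x_2 ≥ 4 gives C(8,2) = 28; x_3 ≥ 5 gives C(7,2) = 21. Together 52.
Add back pairs where two caps are both exceeded: 0 + 0 + 3 = 3.
By inclusion–exclusion the count is 66 − 52 + 3 = 17.

17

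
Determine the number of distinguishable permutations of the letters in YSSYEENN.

YSSYEENN has 8 letters with E appearing twice, N appearing twice, S appearing twice, and Y appearing twice.
So there are 8! / (2!·2!·2!·2!) = 2520 distinguishable arrangements.

2520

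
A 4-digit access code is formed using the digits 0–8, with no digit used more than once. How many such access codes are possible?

3024

This is a permutation of 4 out of 9: P(9,4) = 9!/5!.
That product is 9 × 8 × 7 × 6 = 3024.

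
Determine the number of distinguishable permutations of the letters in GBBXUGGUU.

5040

The 9 letters of GBBXUGGUU have repeats: B appearing twice, G appearing 3 times, and U appearing 3 times.
Dividing 9! = 362880 by 3!·3!·2! = 72 for the repeated letters gives 5040.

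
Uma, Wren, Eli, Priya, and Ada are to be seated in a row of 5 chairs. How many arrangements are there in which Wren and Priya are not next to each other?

Of the 5! = 120 arrangements, those with Wren and Priya adjacent number 2 × 4! = 48 (treat the pair as a block with 2 internal orders).
So 120 − 48 = 72 arrangements keep them apart.

72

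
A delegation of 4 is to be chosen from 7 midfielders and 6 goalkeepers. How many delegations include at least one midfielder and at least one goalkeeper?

With no constraint there are C(13,4) = 715 possible selections.
Selections missing a whole group: no midfielders → C(6,4) = 15; no goalkeepers → C(7,4) = 35.
Both groups omitted at once is impossible, so 715 − 50 = 665.

665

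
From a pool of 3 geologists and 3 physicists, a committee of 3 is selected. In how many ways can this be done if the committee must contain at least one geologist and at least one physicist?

18

With no constraint there are C(6,3) = 20 possible selections.
Selections missing a whole group: no geologists → C(3,3) = 1; no physicists → C(3,3) = 1.
Both groups omitted at once is impossible, so 20 − 2 = 18.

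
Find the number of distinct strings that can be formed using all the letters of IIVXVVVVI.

504

The 9 letters of IIVXVVVVI have repeats: I appearing 3 times and V appearing 5 times.
Dividing 9! = 362880 by 5!·3! = 720 for the repeated letters gives 504.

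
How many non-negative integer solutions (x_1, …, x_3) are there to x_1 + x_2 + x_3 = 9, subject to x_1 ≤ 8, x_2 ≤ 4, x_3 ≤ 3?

19

By stars and bars, unrestricted non-negative solutions to x_1+…+x_3 = 9 number C(9+2,2) = 55.
Subtract solutions that violate a single cap (substitute x_i' = x_i − (cap_i+1)): x_1 ≥ 9 gives C(2,2) = 1; x_2 ≥ 5 gives C(6,2) = 15; x_3 ≥ 4 gives C(7,2) = 21. Together 37.
Add back pairs where two caps are both exceeded: 0 + 0 + 1 = 1.
By inclusion–exclusion the count is 55 − 37 + 1 = 19.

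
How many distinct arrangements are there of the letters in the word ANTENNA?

Letter multiplicities in ANTENNA: A×2, E×1, N×3, T×1.
So there are 7! / (3!·2!) = 420 distinguishable arrangements.

420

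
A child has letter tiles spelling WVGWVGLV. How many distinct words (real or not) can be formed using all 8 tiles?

1680

The 8 letters of WVGWVGLV have repeats: G appearing twice, V appearing 3 times, and W appearing twice.
So there are 8! / (3!·2!·2!) = 1680 distinguishable arrangements.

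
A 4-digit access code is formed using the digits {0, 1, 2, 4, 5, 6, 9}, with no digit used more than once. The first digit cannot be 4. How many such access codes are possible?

720

The first digit has 7−1 = 6 choices (anything except 4).
The remaining 3 digits are filled from the other 6 symbols without repetition: 6 × 5 × 4 = 120.
Total: 6 × 120 = 720.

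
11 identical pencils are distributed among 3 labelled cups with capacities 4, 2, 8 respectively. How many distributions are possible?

9

Without the upper bounds there are C(13,2) = 78 ways to split 11 among 3 cups.
Subtract solutions that violate a single cap (substitute x_i' = x_i − (cap_i+1)): x_1 ≥ 5 gives C(8,2) = 28; x_2 ≥ 3 gives C(10,2) = 45; x_3 ≥ 9 gives C(4,2) = 6. Together 79.
Add back pairs where two caps are both exceeded: 10 + 0 + 0 = 10.
By inclusion–exclusion the count is 78 − 79 + 10 = 9.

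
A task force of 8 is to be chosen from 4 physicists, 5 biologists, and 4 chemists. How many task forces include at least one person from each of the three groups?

With no constraint there are C(13,8) = 1287 possible selections.
Selections missing a whole group: no physicists → C(9,8) = 9; no biologists → C(8,8) = 1; no chemists → C(9,8) = 9.
Add back selections omitting two groups (i.e. drawn from a single group): C(4,8) + C(5,8) + C(4,8) = 0.
By inclusion–exclusion: 1287 − 19 + 0 = 1268.

1268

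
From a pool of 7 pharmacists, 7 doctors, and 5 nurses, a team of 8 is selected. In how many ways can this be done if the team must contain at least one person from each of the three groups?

71589

Unrestricted: C(19,8) = 75582 ways to pick any 8 of the 19.
Subtract selections that omit an entire group: no pharmacists → C(12,8) = 495; no doctors → C(12,8) = 495; no nurses → C(14,8) = 3003.
Add back selections omitting two groups (i.e. drawn from a single group): C(7,8) + C(7,8) + C(5,8) = 0.
By inclusion–exclusion: 75582 − 3993 + 0 = 71589.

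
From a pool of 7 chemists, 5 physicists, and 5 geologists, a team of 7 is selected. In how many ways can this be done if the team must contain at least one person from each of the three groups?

Total 7-person selections from all 17: C(17,7) = 19448.
Subtract selections that omit an entire group: no chemists → C(10,7) = 120; no physicists → C(12,7) = 792; no geologists → C(12,7) = 792.
Add back selections omitting two groups (i.e. drawn from a single group): C(7,7) + C(5,7) + C(5,7) = 1.
By inclusion–exclusion: 19448 − 1704 + 1 = 17745.

17745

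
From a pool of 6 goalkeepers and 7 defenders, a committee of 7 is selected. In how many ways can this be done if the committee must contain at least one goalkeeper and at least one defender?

Unrestricted: C(13,7) = 1716 ways to pick any 7 of the 13.
Selections missing a whole group: no goalkeepers → C(7,7) = 1; no defenders → C(6,7) = 0.
Both groups omitted at once is impossible, so 1716 − 1 = 1715.

1715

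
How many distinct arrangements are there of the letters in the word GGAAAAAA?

The 8 letters of GGAAAAAA have repeats: A appearing 6 times and G appearing twice.
So there are 8! / (6!·2!) = 28 distinguishable arrangements.

28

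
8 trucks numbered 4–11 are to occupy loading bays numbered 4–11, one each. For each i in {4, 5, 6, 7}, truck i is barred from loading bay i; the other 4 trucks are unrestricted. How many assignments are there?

Let Aᵢ (for 4 ≤ i ≤ 7) be the placements that put truck i in its forbidden loading bay. Any j of these fix j positions, leaving (8−j)! ways to fill the rest, and there are C(4,j) ways to pick which j.
By inclusion–exclusion, the number of valid placements is Σ_{j=0}^{4} (−1)^j C(4,j)·(8−j)!.
Computing: 40320 − 20160 + 4320 − 480 + 24 = 24024.

24024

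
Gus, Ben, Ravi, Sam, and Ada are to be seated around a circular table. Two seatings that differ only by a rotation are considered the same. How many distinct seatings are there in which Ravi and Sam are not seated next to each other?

Without the restriction there are (4)! = 24 seatings.
Those with Ravi next to Sam: fuse the pair into one unit and seat 4 units around a circle — 2·(3)! = 12.
Subtracting, 24 − 12 = 12.

12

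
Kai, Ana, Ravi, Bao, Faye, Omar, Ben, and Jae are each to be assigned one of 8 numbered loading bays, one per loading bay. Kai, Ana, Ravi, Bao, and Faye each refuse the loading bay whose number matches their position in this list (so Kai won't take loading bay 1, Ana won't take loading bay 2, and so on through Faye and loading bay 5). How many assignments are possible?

Let Aᵢ (for 1 ≤ i ≤ 5) be the placements that put person i in their forbidden loading bay. Any j of these fix j positions, leaving (8−j)! ways to fill the rest, and there are C(5,j) ways to pick which j.
By inclusion–exclusion, the number of valid placements is Σ_{j=0}^{5} (−1)^j C(5,j)·(8−j)!.
Computing: 40320 − 25200 + 7200 − 1200 + 120 − 6 = 21234.

21234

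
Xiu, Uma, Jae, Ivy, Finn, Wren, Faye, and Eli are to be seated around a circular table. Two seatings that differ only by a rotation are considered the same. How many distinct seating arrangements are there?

5040

Fix one person's seat to break rotational symmetry; the remaining 7 people can be arranged in (7)! = 5040 ways.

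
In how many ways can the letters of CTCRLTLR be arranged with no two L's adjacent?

1890

There are 8!/(2!·2!·2!·2!) = 2520 arrangements of CTCRLTLR in total.
If the two L's are adjacent, glue them into one block, leaving 7 items to arrange: (7)!/(2!·2!·2!) = 630 ways.
Subtracting, 2520 − 630 = 1890 arrangements keep the L's apart.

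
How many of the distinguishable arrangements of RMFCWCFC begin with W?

With the first slot taken by W, it remains to arrange the other 7 letters (RMFCCFC).
Those 7 letters have C appearing 3 times and F appearing twice, giving (7)!/(3!·2!) = 420.

420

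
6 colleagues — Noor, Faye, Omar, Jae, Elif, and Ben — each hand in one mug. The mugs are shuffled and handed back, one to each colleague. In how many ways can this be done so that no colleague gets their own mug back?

265

Let Aᵢ be the assignments in which colleague i gets their own mug. We want the size of the complement of A₁∪…∪A_6.
By inclusion–exclusion this is Σ_{j=0}^{6} (−1)^j C(6,j)·(6−j)!.
Computing: 720 − 720 + 360 − 120 + 30 − 6 + 1 = 265.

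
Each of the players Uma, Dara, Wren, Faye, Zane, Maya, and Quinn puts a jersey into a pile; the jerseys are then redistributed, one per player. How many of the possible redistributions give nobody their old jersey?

Let Aᵢ be the assignments in which player i gets their old jersey. We want the size of the complement of A₁∪…∪A_7.
By inclusion–exclusion this is Σ_{j=0}^{7} (−1)^j C(7,j)·(7−j)!.
Computing: 5040 − 5040 + 2520 − 840 + 210 − 42 + 7 − 1 = 1854.

1854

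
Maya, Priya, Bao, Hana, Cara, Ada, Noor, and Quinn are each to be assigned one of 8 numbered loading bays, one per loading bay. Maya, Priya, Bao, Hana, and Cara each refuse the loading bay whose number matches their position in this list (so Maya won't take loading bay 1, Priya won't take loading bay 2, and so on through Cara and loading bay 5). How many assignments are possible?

21234

Let Aᵢ (for 1 ≤ i ≤ 5) be the placements that put person i in their forbidden loading bay. Any j of these fix j positions, leaving (8−j)! ways to fill the rest, and there are C(5,j) ways to pick which j.
By inclusion–exclusion, the number of valid placements is Σ_{j=0}^{5} (−1)^j C(5,j)·(8−j)!.
Computing: 40320 − 25200 + 7200 − 1200 + 120 − 6 = 21234.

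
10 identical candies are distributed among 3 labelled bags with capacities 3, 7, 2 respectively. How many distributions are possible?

6

Without the upper bounds there are C(12,2) = 66 ways to split 10 among 3 bags.
Subtract solutions that violate a single cap (substitute x_i' = x_i − (cap_i+1)): x_1 ≥ 4 gives C(8,2) = 28; x_2 ≥ 8 gives C(4,2) = 6; x_3 ≥ 3 gives C(9,2) = 36. Together 70.
Add back pairs where two caps are both exceeded: 0 + 10 + 0 = 10.
By inclusion–exclusion the count is 66 − 70 + 10 = 6.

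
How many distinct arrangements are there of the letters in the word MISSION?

1260

Letter multiplicities in MISSION: I×2, M×1, N×1, O×1, S×2.
So there are 7! / (2!·2!) = 1260 distinguishable arrangements.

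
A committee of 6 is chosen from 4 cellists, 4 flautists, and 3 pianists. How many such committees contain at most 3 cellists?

Split by how many cellists are chosen (0 through 3).
Sum: C(4,0)·C(7,6) + C(4,1)·C(7,5) + C(4,2)·C(7,4) + C(4,3)·C(7,3) = 7 + 84 + 210 + 140 = 441.

441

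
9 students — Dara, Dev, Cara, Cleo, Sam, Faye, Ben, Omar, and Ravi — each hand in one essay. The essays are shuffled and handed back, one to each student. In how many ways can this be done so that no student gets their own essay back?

Count assignments avoiding every fixed point. For any j of the 9 students fixed to their own essay, the other 9−j can be arranged in (9−j)! ways.
By inclusion–exclusion this is Σ_{j=0}^{9} (−1)^j C(9,j)·(9−j)!.
Computing: 362880 − 362880 + 181440 − 60480 + 15120 − 3024 + 504 − 72 + 9 − 1 = 133496.

133496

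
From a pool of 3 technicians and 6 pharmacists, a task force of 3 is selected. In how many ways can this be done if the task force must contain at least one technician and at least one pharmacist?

Unrestricted: C(9,3) = 84 ways to pick any 3 of the 9.
Selections missing a whole group: no technicians → C(6,3) = 20; no pharmacists → C(3,3) = 1.
Both groups omitted at once is impossible, so 84 − 21 = 63.

63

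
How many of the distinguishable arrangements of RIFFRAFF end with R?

Fix R in the last position and arrange the remaining 7 letters.
Those 7 letters have F appearing 4 times, giving (7)!/(4!) = 210.

210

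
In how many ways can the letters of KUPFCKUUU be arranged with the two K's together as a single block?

Treat the 2 copies of K as a single block. The multiset to arrange is then {KK, C, F, P, U, U, U, U}, 8 items in all.
That gives (8)!/(4!) = 1680 arrangements.

1680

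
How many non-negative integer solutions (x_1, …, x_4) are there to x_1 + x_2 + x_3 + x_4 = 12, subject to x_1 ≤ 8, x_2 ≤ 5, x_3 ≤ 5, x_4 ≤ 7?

233

Ignoring the caps, the number of non-negative solutions to x_1+…+x_4 = 12 is C(15,3) = 455.
Subtract solutions that violate a single cap (substitute x_i' = x_i − (cap_i+1)): x_1 ≥ 9 gives C(6,3) = 20; x_2 ≥ 6 gives C(9,3) = 84; x_3 ≥ 6 gives C(9,3) = 84; x_4 ≥ 8 gives C(7,3) = 35. Together 223.
Add back pairs where two caps are both exceeded: 0 + 0 + 0 + 1 + 0 + 0 = 1.
By inclusion–exclusion the count is 455 − 223 + 1 = 233.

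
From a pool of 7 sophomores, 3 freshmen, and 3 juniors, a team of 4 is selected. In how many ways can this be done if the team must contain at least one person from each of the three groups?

Unrestricted: C(13,4) = 715 ways to pick any 4 of the 13.
Selections missing a whole group: no sophomores → C(6,4) = 15; no freshmen → C(10,4) = 210; no juniors → C(10,4) = 210.
Add back selections omitting two groups (i.e. drawn from a single group): C(7,4) + C(3,4) + C(3,4) = 35.
By inclusion–exclusion: 715 − 435 + 35 = 315.

315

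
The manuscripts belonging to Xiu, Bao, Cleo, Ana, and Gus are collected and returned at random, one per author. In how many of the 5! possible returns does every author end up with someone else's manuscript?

Count assignments avoiding every fixed point. For any j of the 5 authors fixed to their own manuscript, the other 5−j can be arranged in (5−j)! ways.
By inclusion–exclusion this is Σ_{j=0}^{5} (−1)^j C(5,j)·(5−j)!.
Computing: 120 − 120 + 60 − 20 + 5 − 1 = 44.

44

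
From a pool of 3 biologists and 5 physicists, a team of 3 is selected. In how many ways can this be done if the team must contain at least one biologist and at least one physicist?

45

Unrestricted: C(8,3) = 56 ways to pick any 3 of the 8.
Subtract selections that omit an entire group: no biologists → C(5,3) = 10; no physicists → C(3,3) = 1.
Both groups omitted at once is impossible, so 56 − 11 = 45.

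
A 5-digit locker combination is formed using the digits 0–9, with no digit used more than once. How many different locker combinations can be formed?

Choose and order 5 of the 10 symbols: the first digit has 10 options, the next 9, and so on down to 6.
10 × 9 × 8 × 7 × 6 = 30240.

30240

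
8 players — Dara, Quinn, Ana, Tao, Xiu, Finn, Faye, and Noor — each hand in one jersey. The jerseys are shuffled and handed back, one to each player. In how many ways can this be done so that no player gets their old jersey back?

Count assignments avoiding every fixed point. For any j of the 8 players fixed to their old jersey, the other 8−j can be arranged in (8−j)! ways.
By inclusion–exclusion this is Σ_{j=0}^{8} (−1)^j C(8,j)·(8−j)!.
Computing: 40320 − 40320 + 20160 − 6720 + 1680 − 336 + 56 − 8 + 1 = 14833.

14833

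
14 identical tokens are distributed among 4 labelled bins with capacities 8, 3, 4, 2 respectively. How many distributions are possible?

19

Ignoring the caps, the number of non-negative solutions to x_1+…+x_4 = 14 is C(17,3) = 680.
Subtract solutions that violate a single cap (substitute x_i' = x_i − (cap_i+1)): x_1 ≥ 9 gives C(8,3) = 56; x_2 ≥ 4 gives C(13,3) = 286; x_3 ≥ 5 gives C(12,3) = 220; x_4 ≥ 3 gives C(14,3) = 364. Together 926.
Add back pairs where two caps are both exceeded: 4 + 1 + 10 + 56 + 120 + 84 = 275.
Subtract triples: 0 + 0 + 0 + 10 = 10.
By inclusion–exclusion the count is 680 − 926 + 275 − 10 = 19.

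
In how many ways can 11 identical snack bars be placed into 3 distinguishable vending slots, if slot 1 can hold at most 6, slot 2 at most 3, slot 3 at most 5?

10

By stars and bars, unrestricted non-negative solutions to x_1+…+x_3 = 11 number C(11+2,2) = 78.
Subtract solutions that violate a single cap (substitute x_i' = x_i − (cap_i+1)): x_1 ≥ 7 gives C(6,2) = 15; x_2 ≥ 4 gives C(9,2) = 36; x_3 ≥ 6 gives C(7,2) = 21. Together 72.
Add back pairs where two caps are both exceeded: 1 + 0 + 3 = 4.
By inclusion–exclusion the count is 78 − 72 + 4 = 10.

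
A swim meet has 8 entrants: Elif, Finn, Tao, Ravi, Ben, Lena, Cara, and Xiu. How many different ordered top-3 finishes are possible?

There are 8 choices for 1st place, 7 for 2nd, and 6 for 3rd.
That gives 8 × 7 × 6 = 336.

336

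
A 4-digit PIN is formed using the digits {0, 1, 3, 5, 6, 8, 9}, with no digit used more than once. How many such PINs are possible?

Choose and order 4 of the 7 symbols: the first digit has 7 options, the next 6, then 5, 4.
That product is 7 × 6 × 5 × 4 = 840.

840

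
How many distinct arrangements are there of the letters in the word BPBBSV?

BPBBSV has 6 letters with B appearing 3 times.
The number of distinct arrangements is 6!/(3!) = 720/6 = 120.

120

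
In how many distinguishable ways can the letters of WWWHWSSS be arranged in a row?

280

The 8 letters of WWWHWSSS have repeats: S appearing 3 times and W appearing 4 times.
So there are 8! / (4!·3!) = 280 distinguishable arrangements.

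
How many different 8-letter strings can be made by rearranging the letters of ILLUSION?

The 8 letters of ILLUSION have repeats: I appearing twice and L appearing twice.
So there are 8! / (2!·2!) = 10080 distinguishable arrangements.

10080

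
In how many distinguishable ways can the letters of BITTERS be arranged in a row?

2520

The 7 letters of BITTERS have repeats: T appearing twice.
So there are 7! / (2!) = 2520 distinguishable arrangements.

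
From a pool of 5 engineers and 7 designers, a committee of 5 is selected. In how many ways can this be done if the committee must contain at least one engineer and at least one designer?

770

Total 5-person selections from all 12: C(12,5) = 792.
Selections missing a whole group: no engineers → C(7,5) = 21; no designers → C(5,5) = 1.
Both groups omitted at once is impossible, so 792 − 22 = 770.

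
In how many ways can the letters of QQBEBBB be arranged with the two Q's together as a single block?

Treat the 2 copies of Q as a single block. The multiset to arrange is then {QQ, B, B, B, B, E}, 6 items in all.
That gives (6)!/(4!) = 30 arrangements.

30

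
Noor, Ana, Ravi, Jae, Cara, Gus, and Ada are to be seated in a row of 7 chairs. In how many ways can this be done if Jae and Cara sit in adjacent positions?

1440

Treat {Jae, Cara} as a single unit. There are 6 units to order, and the pair itself can be ordered 2 ways.
That gives 2 × 6! = 2 × 720 = 1440.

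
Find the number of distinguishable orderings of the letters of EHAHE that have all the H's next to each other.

12

Treat the 2 copies of H as a single block. The multiset to arrange is then {HH, A, E, E}, 4 items in all.
That gives (4)!/(2!) = 12 arrangements.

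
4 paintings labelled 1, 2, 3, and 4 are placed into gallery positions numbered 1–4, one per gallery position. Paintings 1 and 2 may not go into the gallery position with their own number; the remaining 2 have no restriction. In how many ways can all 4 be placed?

Let Aᵢ (for i ∈ {1, 2}) be the placements that put painting i in its forbidden gallery position. Any j of these fix j positions, leaving (4−j)! ways to fill the rest, and there are C(2,j) ways to pick which j.
By inclusion–exclusion, the number of valid placements is Σ_{j=0}^{2} (−1)^j C(2,j)·(4−j)!.
Computing: 24 − 12 + 2 = 14.

14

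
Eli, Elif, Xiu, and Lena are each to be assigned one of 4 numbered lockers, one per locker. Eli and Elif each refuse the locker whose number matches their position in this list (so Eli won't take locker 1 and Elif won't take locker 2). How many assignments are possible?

14

Let Aᵢ (for i ∈ {1, 2}) be the placements that put person i in their forbidden locker. Any j of these fix j positions, leaving (4−j)! ways to fill the rest, and there are C(2,j) ways to pick which j.
By inclusion–exclusion, the number of valid placements is Σ_{j=0}^{2} (−1)^j C(2,j)·(4−j)!.
Computing: 24 − 12 + 2 = 14.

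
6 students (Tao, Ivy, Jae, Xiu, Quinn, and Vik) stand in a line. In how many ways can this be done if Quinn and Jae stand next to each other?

240

Place the 4 others and the Quinn-Jae pair as 5 objects in a line; the pair has 2 internal arrangements.
So the count is 2·(5)! = 240.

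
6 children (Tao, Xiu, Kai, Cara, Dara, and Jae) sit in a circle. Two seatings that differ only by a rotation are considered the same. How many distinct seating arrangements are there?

120

Around a circle, 6 distinct people have 6!/6 = (5)! = 120 rotationally distinct seatings.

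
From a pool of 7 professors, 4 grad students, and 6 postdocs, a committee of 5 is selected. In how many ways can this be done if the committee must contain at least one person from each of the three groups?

Total 5-person selections from all 17: C(17,5) = 6188.
Selections missing a whole group: no professors → C(10,5) = 252; no grad students → C(13,5) = 1287; no postdocs → C(11,5) = 462.
Add back selections omitting two groups (i.e. drawn from a single group): C(7,5) + C(4,5) + C(6,5) = 27.
By inclusion–exclusion: 6188 − 2001 + 27 = 4214.

4214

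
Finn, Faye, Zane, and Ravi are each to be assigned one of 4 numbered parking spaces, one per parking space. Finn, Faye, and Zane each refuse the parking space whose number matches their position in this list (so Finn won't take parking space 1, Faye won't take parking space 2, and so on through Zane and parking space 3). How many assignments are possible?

11

Let Aᵢ (for i ∈ {1, 2, 3}) be the placements that put person i in their forbidden parking space. Any j of these fix j positions, leaving (4−j)! ways to fill the rest, and there are C(3,j) ways to pick which j.
By inclusion–exclusion, the number of valid placements is Σ_{j=0}^{3} (−1)^j C(3,j)·(4−j)!.
Computing: 24 − 18 + 6 − 1 = 11.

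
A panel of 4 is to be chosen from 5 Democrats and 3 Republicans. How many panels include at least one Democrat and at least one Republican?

Total 4-person selections from all 8: C(8,4) = 70.
Subtract selections that omit an entire group: no Democrats → C(3,4) = 0; no Republicans → C(5,4) = 5.
Both groups omitted at once is impossible, so 70 − 5 = 65.

65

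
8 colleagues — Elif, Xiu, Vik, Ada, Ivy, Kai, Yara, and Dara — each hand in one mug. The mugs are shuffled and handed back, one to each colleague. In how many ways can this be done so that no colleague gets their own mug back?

This is the derangement count D_8: permutations of 8 items with no fixed point.
By inclusion–exclusion this is Σ_{j=0}^{8} (−1)^j C(8,j)·(8−j)!.
Computing: 40320 − 40320 + 20160 − 6720 + 1680 − 336 + 56 − 8 + 1 = 14833.

14833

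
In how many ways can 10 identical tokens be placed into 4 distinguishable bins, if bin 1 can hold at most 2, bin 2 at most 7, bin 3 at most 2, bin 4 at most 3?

By stars and bars, unrestricted non-negative solutions to x_1+…+x_4 = 10 number C(10+3,3) = 286.
Subtract solutions that violate a single cap (substitute x_i' = x_i − (cap_i+1)): x_1 ≥ 3 gives C(10,3) = 120; x_2 ≥ 8 gives C(5,3) = 10; x_3 ≥ 3 gives C(10,3) = 120; x_4 ≥ 4 gives C(9,3) = 84. Together 334.
Add back pairs where two caps are both exceeded: 0 + 35 + 20 + 0 + 0 + 20 = 75.
Subtract triples: 0 + 0 + 1 + 0 = 1.
By inclusion–exclusion the count is 286 − 334 + 75 − 1 = 26.

26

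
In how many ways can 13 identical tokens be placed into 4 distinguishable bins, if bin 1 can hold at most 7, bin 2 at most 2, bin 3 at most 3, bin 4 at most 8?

66

By stars and bars, unrestricted non-negative solutions to x_1+…+x_4 = 13 number C(13+3,3) = 560.
Subtract solutions that violate a single cap (substitute x_i' = x_i − (cap_i+1)): x_1 ≥ 8 gives C(8,3) = 56; x_2 ≥ 3 gives C(13,3) = 286; x_3 ≥ 4 gives C(12,3) = 220; x_4 ≥ 9 gives C(7,3) = 35. Together 597.
Add back pairs where two caps are both exceeded: 10 + 4 + 0 + 84 + 4 + 1 = 103.
By inclusion–exclusion the count is 560 − 597 + 103 = 66.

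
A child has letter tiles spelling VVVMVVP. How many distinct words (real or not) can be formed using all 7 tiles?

42

VVVMVVP has 7 letters with V appearing 5 times.
Dividing 7! = 5040 by 5! = 120 for the repeated letters gives 42.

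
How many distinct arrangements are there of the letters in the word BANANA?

Letter multiplicities in BANANA: A×3, B×1, N×2.
The number of distinct arrangements is 6!/(3!·2!) = 720/12 = 60.

60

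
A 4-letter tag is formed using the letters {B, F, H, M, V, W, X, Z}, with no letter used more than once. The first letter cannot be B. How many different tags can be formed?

1470

The first letter has 8−1 = 7 choices (anything except B).
The remaining 3 letters are filled from the other 7 symbols without repetition: 7 × 6 × 5 = 210.
Total: 7 × 210 = 1470.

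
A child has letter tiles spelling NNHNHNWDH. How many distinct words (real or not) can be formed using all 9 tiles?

2520

The 9 letters of NNHNHNWDH have repeats: H appearing 3 times and N appearing 4 times.
Dividing 9! = 362880 by 4!·3! = 144 for the repeated letters gives 2520.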